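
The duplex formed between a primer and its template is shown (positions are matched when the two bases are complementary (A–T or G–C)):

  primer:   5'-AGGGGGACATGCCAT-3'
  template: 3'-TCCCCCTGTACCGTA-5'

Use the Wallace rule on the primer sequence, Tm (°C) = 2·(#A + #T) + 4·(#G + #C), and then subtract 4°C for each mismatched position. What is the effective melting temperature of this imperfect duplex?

Primer base counts: A=4, T=2, G=6, C=3 → A+T=6, G+C=9
Perfect-match Tm = 2(6) + 4(9) = 12 + 36 = 48°C
Mismatches (positions where the bases are not complementary): 1 (at position 12)
Effective Tm = 48 − 1×4 = 48 − 4 = 44°C

44°C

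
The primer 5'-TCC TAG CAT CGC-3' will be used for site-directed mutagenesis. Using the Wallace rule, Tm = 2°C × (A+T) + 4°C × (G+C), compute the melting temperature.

Base counts: G=2, T=3, A=2, C=5
AT pairs contribute 5, GC pairs contribute 7.
Tm = 2(5) + 4(7) = 10 + 28 = 38°C

38°C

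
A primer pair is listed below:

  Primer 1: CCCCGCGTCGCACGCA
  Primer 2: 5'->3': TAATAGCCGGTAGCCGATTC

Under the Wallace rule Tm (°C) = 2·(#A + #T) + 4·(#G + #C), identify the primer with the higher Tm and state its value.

Primer 2, 60°C

Primer 1: A+T=3, G+C=13 → Tm = 2(3)+4(13) = 58°C
Primer 2: A+T=10, G+C=10 → Tm = 2(10)+4(10) = 60°C
58°C vs 60°C → primer 2 is higher.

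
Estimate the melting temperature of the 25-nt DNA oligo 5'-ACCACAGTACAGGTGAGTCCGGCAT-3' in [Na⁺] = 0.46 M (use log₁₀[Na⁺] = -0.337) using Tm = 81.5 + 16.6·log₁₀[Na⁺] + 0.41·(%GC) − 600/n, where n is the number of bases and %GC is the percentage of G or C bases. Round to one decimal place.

74.9°C

Length n = 25. Counting bases: T=4, A=7, G=7, C=7
G+C = 14, so %GC = 14/25 × 100 = 56%
Salt term: 16.6 × (-0.337) = -5.594
GC term: 0.41 × 56 = 22.96; length term: −600/25 = −24
Tm = 81.5 + (-5.594) + 22.96 − 24 = 74.866 → 74.9°C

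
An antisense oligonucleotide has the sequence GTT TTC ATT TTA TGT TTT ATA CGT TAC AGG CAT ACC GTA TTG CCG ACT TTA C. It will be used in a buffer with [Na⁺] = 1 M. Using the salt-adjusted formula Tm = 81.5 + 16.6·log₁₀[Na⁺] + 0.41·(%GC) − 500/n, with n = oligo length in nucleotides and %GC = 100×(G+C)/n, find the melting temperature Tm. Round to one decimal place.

Length n = 52. C=10, G=8, A=11, T=23
G+C = 18, so %GC = 18/52 × 100 = 34.615%
Salt term: 16.6 × (0) = 0
GC term: 0.41 × 34.615 = 14.192; length term: −500/52 = −9.615
Tm = 81.5 + (0) + 14.192 − 9.615 = 86.077 → 86.1°C

86.1°C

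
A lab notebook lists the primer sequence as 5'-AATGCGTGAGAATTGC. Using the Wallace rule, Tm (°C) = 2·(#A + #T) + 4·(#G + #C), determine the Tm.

G=5, C=2, T=4, A=5
AT pairs contribute 9, GC pairs contribute 7.
Tm = 2(9) + 4(7) = 18 + 28 = 46°C

46°C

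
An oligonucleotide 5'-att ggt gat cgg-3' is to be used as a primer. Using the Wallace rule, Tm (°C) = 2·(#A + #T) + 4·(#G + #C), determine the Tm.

36°C

Scanning the sequence gives T=4, G=5, A=2, C=1.
AT pairs contribute 6, GC pairs contribute 6.
Tm = 4·6 + 2·6 = 24 + 12 = 36°C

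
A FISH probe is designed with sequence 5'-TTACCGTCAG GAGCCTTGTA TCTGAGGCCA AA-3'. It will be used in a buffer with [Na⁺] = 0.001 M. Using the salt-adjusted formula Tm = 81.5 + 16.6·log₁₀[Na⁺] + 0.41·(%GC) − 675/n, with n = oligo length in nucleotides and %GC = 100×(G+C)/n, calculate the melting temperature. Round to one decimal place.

31.1°C

Length n = 32. Scanning the sequence gives A=8, T=8, G=8, C=8.
G+C = 16, so %GC = 16/32 × 100 = 50%
Salt term: 16.6 × (-3) = -49.8
GC term: 0.41 × 50 = 20.5; length term: −675/32 = −21.094
Tm = 81.5 + (-49.8) + 20.5 − 21.094 = 31.106 → 31.1°C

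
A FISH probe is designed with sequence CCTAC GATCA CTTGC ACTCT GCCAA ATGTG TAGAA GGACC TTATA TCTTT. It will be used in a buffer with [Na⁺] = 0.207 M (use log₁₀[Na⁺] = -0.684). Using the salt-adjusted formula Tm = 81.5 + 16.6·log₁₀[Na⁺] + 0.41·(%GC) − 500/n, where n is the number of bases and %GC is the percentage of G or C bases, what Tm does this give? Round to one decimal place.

77.4°C

Length n = 50. Scanning the sequence gives G=8, C=13, A=13, T=16.
G+C = 21, so %GC = 21/50 × 100 = 42%
Salt term: 16.6 × (-0.684) = -11.354
GC term: 0.41 × 42 = 17.22; length term: −500/50 = −10
Tm = 81.5 + (-11.354) + 17.22 − 10 = 77.366 → 77.4°C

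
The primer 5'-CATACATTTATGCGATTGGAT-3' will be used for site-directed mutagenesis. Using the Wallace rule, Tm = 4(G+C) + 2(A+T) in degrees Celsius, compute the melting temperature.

56°C

Scanning the sequence gives G=4, T=8, C=3, A=6.
AT pairs contribute 14, GC pairs contribute 7.
Tm = 2(14) + 4(7) = 28 + 28 = 56°C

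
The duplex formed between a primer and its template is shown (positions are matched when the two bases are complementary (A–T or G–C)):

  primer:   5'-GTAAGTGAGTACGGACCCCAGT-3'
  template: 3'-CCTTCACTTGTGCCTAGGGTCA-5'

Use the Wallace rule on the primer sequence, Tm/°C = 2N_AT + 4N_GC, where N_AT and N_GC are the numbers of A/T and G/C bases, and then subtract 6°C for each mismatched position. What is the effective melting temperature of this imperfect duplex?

44°C

Primer base counts: A=6, T=4, G=7, C=5 → A+T=10, G+C=12
Perfect-match Tm = 2(10) + 4(12) = 20 + 48 = 68°C
Mismatches (positions where the bases are not complementary): 4 (at positions 2, 9, 10, 16)
Effective Tm = 68 − 4×6 = 68 − 24 = 44°C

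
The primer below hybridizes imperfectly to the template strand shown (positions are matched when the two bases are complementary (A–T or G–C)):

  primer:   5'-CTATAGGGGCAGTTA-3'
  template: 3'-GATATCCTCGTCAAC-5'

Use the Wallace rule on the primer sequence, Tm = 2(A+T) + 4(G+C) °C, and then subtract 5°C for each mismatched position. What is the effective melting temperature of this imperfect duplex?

Primer base counts: A=4, T=4, G=5, C=2 → A+T=8, G+C=7
Perfect-match Tm = 2(8) + 4(7) = 16 + 28 = 44°C
Mismatches (positions where the bases are not complementary): 2 (at positions 8, 15)
Effective Tm = 44 − 2×5 = 44 − 10 = 34°C

34°C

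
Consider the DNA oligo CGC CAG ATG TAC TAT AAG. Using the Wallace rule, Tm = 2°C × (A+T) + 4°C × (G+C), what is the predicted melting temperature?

52°C

Counting bases: G=4, T=4, A=6, C=4
AT pairs contribute 10, GC pairs contribute 8.
Tm = 4·8 + 2·10 = 32 + 20 = 52°C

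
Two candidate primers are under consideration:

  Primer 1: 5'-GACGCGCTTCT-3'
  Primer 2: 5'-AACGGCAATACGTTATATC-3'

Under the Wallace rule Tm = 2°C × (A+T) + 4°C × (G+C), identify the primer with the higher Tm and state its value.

Primer 1: A+T=4, G+C=7 → Tm = 2(4)+4(7) = 36°C
Primer 2: A+T=12, G+C=7 → Tm = 2(12)+4(7) = 52°C
36°C vs 52°C → primer 2 is higher.

Primer 2, 52°C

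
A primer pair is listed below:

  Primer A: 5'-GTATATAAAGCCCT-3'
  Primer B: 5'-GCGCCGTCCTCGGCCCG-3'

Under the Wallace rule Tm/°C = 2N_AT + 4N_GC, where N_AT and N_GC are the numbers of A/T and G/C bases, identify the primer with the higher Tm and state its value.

Primer B, 64°C

Primer A: A+T=9, G+C=5 → Tm = 2(9)+4(5) = 38°C
Primer B: A+T=2, G+C=15 → Tm = 2(2)+4(15) = 64°C
38°C vs 64°C → primer B is higher.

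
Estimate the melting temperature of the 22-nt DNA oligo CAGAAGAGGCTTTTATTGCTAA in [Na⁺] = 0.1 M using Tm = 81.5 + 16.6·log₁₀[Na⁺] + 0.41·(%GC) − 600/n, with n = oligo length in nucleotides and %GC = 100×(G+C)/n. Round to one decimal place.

Length n = 22. Counting bases: A=7, T=7, C=3, G=5
G+C = 8, so %GC = 8/22 × 100 = 36.364%
Salt term: 16.6 × (-1) = -16.6
GC term: 0.41 × 36.364 = 14.909; length term: −600/22 = −27.273
Tm = 81.5 + (-16.6) + 14.909 − 27.273 = 52.536 → 52.5°C

52.5°C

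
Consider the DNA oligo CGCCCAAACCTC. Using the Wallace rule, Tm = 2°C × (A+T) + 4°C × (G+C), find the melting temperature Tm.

Scanning the sequence gives A=3, T=1, G=1, C=7.
So N_AT = 4 and N_GC = 8.
Tm = 2(4) + 4(8) = 8 + 32 = 40°C

40°C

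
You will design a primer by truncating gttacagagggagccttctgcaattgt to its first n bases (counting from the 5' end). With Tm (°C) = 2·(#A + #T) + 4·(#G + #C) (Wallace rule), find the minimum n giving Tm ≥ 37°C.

n = 13

First 12 bases: GTTACAGAGGGA → Tm = 36°C (< 37°C)
First 13 bases: GTTACAGAGGGAG → Tm = 40°C (≥ 37°C)
Since every base adds ≥2°C, Tm only increases with n, so the threshold is first crossed at n = 13.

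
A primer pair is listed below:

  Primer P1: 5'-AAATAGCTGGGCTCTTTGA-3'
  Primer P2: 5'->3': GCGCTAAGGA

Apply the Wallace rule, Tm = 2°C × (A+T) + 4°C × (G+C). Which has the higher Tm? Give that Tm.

Primer P1: A+T=11, G+C=8 → Tm = 2(11)+4(8) = 54°C
Primer P2: A+T=4, G+C=6 → Tm = 2(4)+4(6) = 32°C
54°C vs 32°C → primer P1 is higher.

Primer P1, 54°C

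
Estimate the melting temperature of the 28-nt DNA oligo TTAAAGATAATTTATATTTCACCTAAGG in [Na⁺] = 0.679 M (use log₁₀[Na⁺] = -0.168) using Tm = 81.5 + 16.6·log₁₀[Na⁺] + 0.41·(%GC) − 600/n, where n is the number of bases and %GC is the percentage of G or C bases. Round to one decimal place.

66.1°C

Length n = 28. Base counts: A=11, C=3, T=11, G=3
G+C = 6, so %GC = 6/28 × 100 = 21.429%
Salt term: 16.6 × (-0.168) = -2.789
GC term: 0.41 × 21.429 = 8.786; length term: −600/28 = −21.429
Tm = 81.5 + (-2.789) + 8.786 − 21.429 = 66.068 → 66.1°C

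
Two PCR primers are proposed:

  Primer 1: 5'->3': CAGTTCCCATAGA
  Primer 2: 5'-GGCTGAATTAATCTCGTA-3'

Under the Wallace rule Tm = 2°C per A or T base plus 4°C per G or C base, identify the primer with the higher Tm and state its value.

Primer 1: A+T=7, G+C=6 → Tm = 2(7)+4(6) = 38°C
Primer 2: A+T=11, G+C=7 → Tm = 2(11)+4(7) = 50°C
38°C vs 50°C → primer 2 is higher.

Primer 2, 50°C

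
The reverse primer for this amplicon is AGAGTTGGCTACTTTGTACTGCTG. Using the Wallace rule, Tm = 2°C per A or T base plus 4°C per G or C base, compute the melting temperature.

70°C

Counting bases: C=4, G=7, T=9, A=4
AT pairs contribute 13, GC pairs contribute 11.
Tm = 2×13 + 4×11 = 70°C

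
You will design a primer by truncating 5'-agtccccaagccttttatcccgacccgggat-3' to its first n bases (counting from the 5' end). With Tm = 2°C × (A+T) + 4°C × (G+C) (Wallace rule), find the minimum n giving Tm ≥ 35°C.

First 10 bases: AGTCCCCAAG → Tm = 32°C (< 35°C)
First 11 bases: AGTCCCCAAGC → Tm = 36°C (≥ 35°C)
Each additional base adds 2°C (A/T) or 4°C (G/C), so Tm is non-decreasing in n; n = 11 is the first length to reach 35°C.

n = 11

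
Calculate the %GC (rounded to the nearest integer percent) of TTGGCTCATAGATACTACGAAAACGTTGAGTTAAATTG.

34%

Base counts: T=12, A=13, C=5, G=8
G+C = 8 + 5 = 13 out of 38 bases
%GC = 13/38 × 100 = 34.21% ≈ 34%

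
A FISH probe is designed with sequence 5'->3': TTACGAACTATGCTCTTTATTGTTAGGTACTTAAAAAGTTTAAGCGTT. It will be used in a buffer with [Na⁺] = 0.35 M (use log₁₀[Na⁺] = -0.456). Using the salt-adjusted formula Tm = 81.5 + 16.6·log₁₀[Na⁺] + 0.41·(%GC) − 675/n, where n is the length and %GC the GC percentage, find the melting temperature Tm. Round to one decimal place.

Length n = 48. T=20, C=6, G=8, A=14
G+C = 14, so %GC = 14/48 × 100 = 29.167%
Salt term: 16.6 × (-0.456) = -7.57
GC term: 0.41 × 29.167 = 11.958; length term: −675/48 = −14.062
Tm = 81.5 + (-7.57) + 11.958 − 14.062 = 71.826 → 71.8°C

71.8°C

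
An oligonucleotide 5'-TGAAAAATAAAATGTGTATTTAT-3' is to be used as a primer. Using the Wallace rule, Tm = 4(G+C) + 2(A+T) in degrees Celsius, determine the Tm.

Base counts: C=0, T=9, A=11, G=3
AT pairs contribute 20, GC pairs contribute 3.
Tm = 2(20) + 4(3) = 40 + 12 = 52°C

52°C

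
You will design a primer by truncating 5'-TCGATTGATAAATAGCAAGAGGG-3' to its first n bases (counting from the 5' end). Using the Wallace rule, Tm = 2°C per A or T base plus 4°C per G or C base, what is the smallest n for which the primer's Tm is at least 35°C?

n = 15

First 14 bases: TCGATTGATAAATA → Tm = 34°C (< 35°C)
First 15 bases: TCGATTGATAAATAG → Tm = 38°C (≥ 35°C)
Each additional base adds 2°C (A/T) or 4°C (G/C), so Tm is non-decreasing in n; n = 15 is the first length to reach 35°C.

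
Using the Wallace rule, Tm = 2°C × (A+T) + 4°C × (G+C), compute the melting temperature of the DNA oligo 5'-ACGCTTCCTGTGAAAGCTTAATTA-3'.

66°C

Base counts: C=5, G=4, A=7, T=8
So N_AT = 15 and N_GC = 9.
Tm = 2×15 + 4×9 = 66°C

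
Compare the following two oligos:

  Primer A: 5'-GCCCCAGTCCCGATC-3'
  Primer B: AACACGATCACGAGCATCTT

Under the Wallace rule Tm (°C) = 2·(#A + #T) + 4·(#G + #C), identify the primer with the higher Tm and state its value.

Primer A: A+T=4, G+C=11 → Tm = 2(4)+4(11) = 52°C
Primer B: A+T=11, G+C=9 → Tm = 2(11)+4(9) = 58°C
52°C vs 58°C → primer B is higher.

Primer B, 58°C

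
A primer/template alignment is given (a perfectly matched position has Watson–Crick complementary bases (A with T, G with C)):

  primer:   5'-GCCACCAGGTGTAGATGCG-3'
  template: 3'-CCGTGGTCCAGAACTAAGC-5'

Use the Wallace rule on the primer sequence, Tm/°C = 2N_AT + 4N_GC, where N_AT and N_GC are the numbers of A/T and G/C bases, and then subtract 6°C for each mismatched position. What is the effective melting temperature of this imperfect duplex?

Primer base counts: A=4, T=3, G=7, C=5 → A+T=7, G+C=12
Perfect-match Tm = 2(7) + 4(12) = 14 + 48 = 62°C
Mismatches (positions where the bases are not complementary): 4 (at positions 2, 11, 13, 17)
Effective Tm = 62 − 4×6 = 62 − 24 = 38°C

38°C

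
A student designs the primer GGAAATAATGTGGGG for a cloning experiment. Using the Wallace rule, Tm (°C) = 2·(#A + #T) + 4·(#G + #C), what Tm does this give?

44°C

A=5, C=0, G=7, T=3
So N_AT = 8 and N_GC = 7.
Tm = 2(8) + 4(7) = 16 + 28 = 44°C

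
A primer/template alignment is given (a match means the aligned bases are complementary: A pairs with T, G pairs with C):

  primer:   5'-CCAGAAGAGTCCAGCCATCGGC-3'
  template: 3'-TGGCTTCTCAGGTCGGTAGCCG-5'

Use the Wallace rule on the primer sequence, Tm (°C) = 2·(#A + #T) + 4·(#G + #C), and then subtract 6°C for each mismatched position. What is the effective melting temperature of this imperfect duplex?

60°C

Primer base counts: A=6, T=2, G=6, C=8 → A+T=8, G+C=14
Perfect-match Tm = 2(8) + 4(14) = 16 + 56 = 72°C
Mismatches (positions where the bases are not complementary): 2 (at positions 1, 3)
Effective Tm = 72 − 2×6 = 72 − 12 = 60°C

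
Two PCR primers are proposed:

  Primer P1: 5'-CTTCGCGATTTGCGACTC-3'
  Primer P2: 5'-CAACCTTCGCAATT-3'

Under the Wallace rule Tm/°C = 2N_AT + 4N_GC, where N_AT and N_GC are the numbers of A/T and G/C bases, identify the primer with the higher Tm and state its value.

Primer P1, 56°C

Primer P1: A+T=8, G+C=10 → Tm = 2(8)+4(10) = 56°C
Primer P2: A+T=8, G+C=6 → Tm = 2(8)+4(6) = 40°C
56°C vs 40°C → primer P1 is higher.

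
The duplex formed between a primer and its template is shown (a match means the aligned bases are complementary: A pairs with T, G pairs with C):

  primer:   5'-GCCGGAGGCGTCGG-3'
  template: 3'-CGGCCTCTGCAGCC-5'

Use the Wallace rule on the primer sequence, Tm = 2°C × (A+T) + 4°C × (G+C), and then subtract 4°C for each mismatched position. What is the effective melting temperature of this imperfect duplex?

Primer base counts: A=1, T=1, G=8, C=4 → A+T=2, G+C=12
Perfect-match Tm = 2(2) + 4(12) = 4 + 48 = 52°C
Mismatches (positions where the bases are not complementary): 1 (at position 8)
Effective Tm = 52 − 1×4 = 52 − 4 = 48°C

48°C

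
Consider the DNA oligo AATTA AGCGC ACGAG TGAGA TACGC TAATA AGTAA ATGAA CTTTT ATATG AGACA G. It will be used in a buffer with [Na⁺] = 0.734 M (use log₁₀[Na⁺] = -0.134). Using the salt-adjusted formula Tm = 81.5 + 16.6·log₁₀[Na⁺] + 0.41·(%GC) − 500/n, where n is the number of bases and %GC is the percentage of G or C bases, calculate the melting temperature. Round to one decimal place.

84.3°C

Length n = 56. Base counts: T=14, C=7, G=12, A=23
G+C = 19, so %GC = 19/56 × 100 = 33.929%
Salt term: 16.6 × (-0.134) = -2.224
GC term: 0.41 × 33.929 = 13.911; length term: −500/56 = −8.929
Tm = 81.5 + (-2.224) + 13.911 − 8.929 = 84.258 → 84.3°C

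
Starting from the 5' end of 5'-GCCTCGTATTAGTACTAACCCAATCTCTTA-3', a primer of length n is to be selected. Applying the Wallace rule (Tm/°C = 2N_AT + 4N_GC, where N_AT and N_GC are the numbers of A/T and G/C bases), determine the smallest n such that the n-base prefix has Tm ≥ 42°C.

n = 15

First 14 bases: GCCTCGTATTAGTA → Tm = 40°C (< 42°C)
First 15 bases: GCCTCGTATTAGTAC → Tm = 44°C (≥ 42°C)
Each additional base adds 2°C (A/T) or 4°C (G/C), so Tm is non-decreasing in n; n = 15 is the first length to reach 42°C.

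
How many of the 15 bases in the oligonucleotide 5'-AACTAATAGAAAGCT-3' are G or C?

4

C=2, G=2, A=8, T=3
Total G or C: 2 + 2 = 4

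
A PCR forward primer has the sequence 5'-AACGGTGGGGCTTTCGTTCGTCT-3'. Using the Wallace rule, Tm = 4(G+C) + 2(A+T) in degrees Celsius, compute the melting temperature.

Base counts: G=8, A=2, C=5, T=8
So N_AT = 10 and N_GC = 13.
Tm = 2(10) + 4(13) = 20 + 52 = 72°C

72°C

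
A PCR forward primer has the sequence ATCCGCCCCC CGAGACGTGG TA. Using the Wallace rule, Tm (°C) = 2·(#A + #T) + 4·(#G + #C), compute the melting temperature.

74°C

Counting bases: C=9, T=3, G=6, A=4
AT pairs contribute 7, GC pairs contribute 15.
Tm = 2(7) + 4(15) = 14 + 60 = 74°C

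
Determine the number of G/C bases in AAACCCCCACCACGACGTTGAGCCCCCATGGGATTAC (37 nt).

22

G=7, A=10, C=15, T=5
G+C = 7 + 15 = 22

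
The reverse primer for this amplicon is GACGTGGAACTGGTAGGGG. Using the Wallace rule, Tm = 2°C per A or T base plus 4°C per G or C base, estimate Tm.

Counting bases: G=10, T=3, C=2, A=4
AT pairs contribute 7, GC pairs contribute 12.
Tm = 2×7 + 4×12 = 62°C

62°C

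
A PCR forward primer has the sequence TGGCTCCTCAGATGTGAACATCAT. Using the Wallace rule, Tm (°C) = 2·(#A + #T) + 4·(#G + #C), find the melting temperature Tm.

70°C

Base counts: A=6, T=7, C=6, G=5
So N_AT = 13 and N_GC = 11.
Tm = 2×13 + 4×11 = 70°C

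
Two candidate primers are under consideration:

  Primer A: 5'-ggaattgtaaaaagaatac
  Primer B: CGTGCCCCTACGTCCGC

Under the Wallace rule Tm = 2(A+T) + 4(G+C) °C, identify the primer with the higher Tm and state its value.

Primer A: A+T=14, G+C=5 → Tm = 2(14)+4(5) = 48°C
Primer B: A+T=4, G+C=13 → Tm = 2(4)+4(13) = 60°C
48°C vs 60°C → primer B is higher.

Primer B, 60°C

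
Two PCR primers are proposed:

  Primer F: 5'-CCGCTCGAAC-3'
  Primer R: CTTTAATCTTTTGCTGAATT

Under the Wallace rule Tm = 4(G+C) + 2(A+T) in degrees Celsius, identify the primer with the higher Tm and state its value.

Primer R, 50°C

Primer F: A+T=3, G+C=7 → Tm = 2(3)+4(7) = 34°C
Primer R: A+T=15, G+C=5 → Tm = 2(15)+4(5) = 50°C
34°C vs 50°C → primer R is higher.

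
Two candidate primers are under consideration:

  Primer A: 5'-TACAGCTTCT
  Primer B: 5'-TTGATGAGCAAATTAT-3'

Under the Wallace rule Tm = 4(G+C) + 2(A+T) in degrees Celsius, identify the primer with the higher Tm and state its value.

Primer B, 40°C

Primer A: A+T=6, G+C=4 → Tm = 2(6)+4(4) = 28°C
Primer B: A+T=12, G+C=4 → Tm = 2(12)+4(4) = 40°C
28°C vs 40°C → primer B is higher.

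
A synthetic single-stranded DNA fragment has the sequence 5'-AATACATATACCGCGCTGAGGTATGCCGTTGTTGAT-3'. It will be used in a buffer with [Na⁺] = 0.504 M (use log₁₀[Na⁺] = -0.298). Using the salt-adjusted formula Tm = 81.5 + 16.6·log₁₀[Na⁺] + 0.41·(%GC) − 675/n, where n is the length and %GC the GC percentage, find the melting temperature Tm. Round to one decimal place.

76.0°C

Length n = 36. Base counts: T=11, C=7, A=9, G=9
G+C = 16, so %GC = 16/36 × 100 = 44.444%
Salt term: 16.6 × (-0.298) = -4.947
GC term: 0.41 × 44.444 = 18.222; length term: −675/36 = −18.75
Tm = 81.5 + (-4.947) + 18.222 − 18.75 = 76.025 → 76.0°C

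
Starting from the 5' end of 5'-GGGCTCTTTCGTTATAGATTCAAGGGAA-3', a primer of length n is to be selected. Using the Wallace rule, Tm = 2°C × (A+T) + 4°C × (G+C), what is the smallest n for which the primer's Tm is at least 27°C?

n = 9

First 8 bases: GGGCTCTT → Tm = 26°C (< 27°C)
First 9 bases: GGGCTCTTT → Tm = 28°C (≥ 27°C)
Since every base adds ≥2°C, Tm only increases with n, so the threshold is first crossed at n = 9.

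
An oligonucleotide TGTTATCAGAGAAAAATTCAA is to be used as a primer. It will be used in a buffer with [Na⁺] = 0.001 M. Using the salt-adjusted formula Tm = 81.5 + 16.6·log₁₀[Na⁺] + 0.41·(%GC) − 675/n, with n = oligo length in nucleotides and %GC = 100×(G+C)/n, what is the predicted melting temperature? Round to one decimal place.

9.3°C

Length n = 21. Base counts: G=3, A=10, C=2, T=6
G+C = 5, so %GC = 5/21 × 100 = 23.81%
Salt term: 16.6 × (-3) = -49.8
GC term: 0.41 × 23.81 = 9.762; length term: −675/21 = −32.143
Tm = 81.5 + (-49.8) + 9.762 − 32.143 = 9.319 → 9.3°C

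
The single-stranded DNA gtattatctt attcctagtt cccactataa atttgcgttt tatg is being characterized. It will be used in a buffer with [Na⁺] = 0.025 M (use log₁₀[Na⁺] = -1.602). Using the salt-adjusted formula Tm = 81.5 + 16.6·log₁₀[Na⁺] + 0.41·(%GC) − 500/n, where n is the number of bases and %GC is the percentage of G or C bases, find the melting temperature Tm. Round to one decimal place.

55.7°C

Length n = 44. A=10, T=21, G=5, C=8
G+C = 13, so %GC = 13/44 × 100 = 29.545%
Salt term: 16.6 × (-1.602) = -26.593
GC term: 0.41 × 29.545 = 12.113; length term: −500/44 = −11.364
Tm = 81.5 + (-26.593) + 12.113 − 11.364 = 55.656 → 55.7°C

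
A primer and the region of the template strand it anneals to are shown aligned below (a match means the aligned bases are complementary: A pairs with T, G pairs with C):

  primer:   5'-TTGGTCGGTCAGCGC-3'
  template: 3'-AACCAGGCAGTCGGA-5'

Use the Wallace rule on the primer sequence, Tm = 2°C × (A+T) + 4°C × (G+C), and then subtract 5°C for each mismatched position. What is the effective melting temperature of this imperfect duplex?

35°C

Primer base counts: A=1, T=4, G=6, C=4 → A+T=5, G+C=10
Perfect-match Tm = 2(5) + 4(10) = 10 + 40 = 50°C
Mismatches (positions where the bases are not complementary): 3 (at positions 7, 14, 15)
Effective Tm = 50 − 3×5 = 50 − 15 = 35°C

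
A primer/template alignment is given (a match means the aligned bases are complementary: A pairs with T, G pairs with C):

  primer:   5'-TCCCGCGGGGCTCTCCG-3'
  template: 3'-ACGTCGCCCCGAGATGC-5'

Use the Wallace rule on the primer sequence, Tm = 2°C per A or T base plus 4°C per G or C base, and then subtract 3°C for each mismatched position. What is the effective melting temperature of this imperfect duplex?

53°C

Primer base counts: A=0, T=3, G=6, C=8 → A+T=3, G+C=14
Perfect-match Tm = 2(3) + 4(14) = 6 + 56 = 62°C
Mismatches (positions where the bases are not complementary): 3 (at positions 2, 4, 15)
Effective Tm = 62 − 3×3 = 62 − 9 = 53°C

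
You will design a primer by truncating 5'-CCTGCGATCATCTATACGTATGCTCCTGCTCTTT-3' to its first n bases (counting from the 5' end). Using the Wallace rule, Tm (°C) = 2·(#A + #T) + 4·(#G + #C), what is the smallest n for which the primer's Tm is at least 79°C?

n = 27

First 26 bases: CCTGCGATCATCTATACGTATGCTCC → Tm = 78°C (< 79°C)
First 27 bases: CCTGCGATCATCTATACGTATGCTCCT → Tm = 80°C (≥ 79°C)
Each additional base adds 2°C (A/T) or 4°C (G/C), so Tm is non-decreasing in n; n = 27 is the first length to reach 79°C.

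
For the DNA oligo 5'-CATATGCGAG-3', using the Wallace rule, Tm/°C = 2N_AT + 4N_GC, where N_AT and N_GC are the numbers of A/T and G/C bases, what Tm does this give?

30°C

Counting bases: A=3, T=2, C=2, G=3
AT pairs contribute 5, GC pairs contribute 5.
Tm = 2(5) + 4(5) = 10 + 20 = 30°C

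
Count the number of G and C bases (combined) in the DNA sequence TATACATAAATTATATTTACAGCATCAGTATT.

6

Scanning the sequence gives G=2, C=4, T=13, A=13.
Total G or C: 2 + 4 = 6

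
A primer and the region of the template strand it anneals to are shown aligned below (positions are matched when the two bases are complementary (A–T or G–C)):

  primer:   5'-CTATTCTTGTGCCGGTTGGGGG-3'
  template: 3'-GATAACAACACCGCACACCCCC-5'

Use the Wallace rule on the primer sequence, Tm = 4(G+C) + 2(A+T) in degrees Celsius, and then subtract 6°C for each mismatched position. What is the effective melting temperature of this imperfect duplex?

46°C

Primer base counts: A=1, T=8, G=9, C=4 → A+T=9, G+C=13
Perfect-match Tm = 2(9) + 4(13) = 18 + 52 = 70°C
Mismatches (positions where the bases are not complementary): 4 (at positions 6, 12, 15, 16)
Effective Tm = 70 − 4×6 = 70 − 24 = 46°C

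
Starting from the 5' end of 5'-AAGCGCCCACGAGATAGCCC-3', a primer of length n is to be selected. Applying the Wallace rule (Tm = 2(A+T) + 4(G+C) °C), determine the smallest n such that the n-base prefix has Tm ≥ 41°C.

n = 13

First 12 bases: AAGCGCCCACGA → Tm = 40°C (< 41°C)
First 13 bases: AAGCGCCCACGAG → Tm = 44°C (≥ 41°C)
Each additional base adds 2°C (A/T) or 4°C (G/C), so Tm is non-decreasing in n; n = 13 is the first length to reach 41°C.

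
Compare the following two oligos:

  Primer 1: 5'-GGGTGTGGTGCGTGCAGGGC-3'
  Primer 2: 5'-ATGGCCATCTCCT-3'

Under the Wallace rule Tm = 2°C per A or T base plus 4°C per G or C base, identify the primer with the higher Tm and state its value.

Primer 1, 70°C

Primer 1: A+T=5, G+C=15 → Tm = 2(5)+4(15) = 70°C
Primer 2: A+T=6, G+C=7 → Tm = 2(6)+4(7) = 40°C
70°C vs 40°C → primer 1 is higher.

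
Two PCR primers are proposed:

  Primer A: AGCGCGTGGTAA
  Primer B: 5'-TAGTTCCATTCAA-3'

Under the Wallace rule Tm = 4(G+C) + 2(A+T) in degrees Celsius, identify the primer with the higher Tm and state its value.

Primer A: A+T=5, G+C=7 → Tm = 2(5)+4(7) = 38°C
Primer B: A+T=9, G+C=4 → Tm = 2(9)+4(4) = 34°C
38°C vs 34°C → primer A is higher.

Primer A, 38°C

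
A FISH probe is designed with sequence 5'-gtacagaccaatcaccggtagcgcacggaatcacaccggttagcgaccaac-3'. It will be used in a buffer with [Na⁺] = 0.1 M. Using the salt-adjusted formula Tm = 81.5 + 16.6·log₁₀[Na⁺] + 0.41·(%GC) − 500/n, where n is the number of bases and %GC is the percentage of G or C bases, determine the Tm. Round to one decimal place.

78.4°C

Length n = 51. Scanning the sequence gives C=17, T=6, A=16, G=12.
G+C = 29, so %GC = 29/51 × 100 = 56.863%
Salt term: 16.6 × (-1) = -16.6
GC term: 0.41 × 56.863 = 23.314; length term: −500/51 = −9.804
Tm = 81.5 + (-16.6) + 23.314 − 9.804 = 78.41 → 78.4°C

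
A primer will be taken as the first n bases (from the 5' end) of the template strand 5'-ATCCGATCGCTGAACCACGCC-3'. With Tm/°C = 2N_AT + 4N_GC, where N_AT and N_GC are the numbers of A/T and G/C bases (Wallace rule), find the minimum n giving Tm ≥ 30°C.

n = 10

First 9 bases: ATCCGATCG → Tm = 28°C (< 30°C)
First 10 bases: ATCCGATCGC → Tm = 32°C (≥ 30°C)
Each additional base adds 2°C (A/T) or 4°C (G/C), so Tm is non-decreasing in n; n = 10 is the first length to reach 30°C.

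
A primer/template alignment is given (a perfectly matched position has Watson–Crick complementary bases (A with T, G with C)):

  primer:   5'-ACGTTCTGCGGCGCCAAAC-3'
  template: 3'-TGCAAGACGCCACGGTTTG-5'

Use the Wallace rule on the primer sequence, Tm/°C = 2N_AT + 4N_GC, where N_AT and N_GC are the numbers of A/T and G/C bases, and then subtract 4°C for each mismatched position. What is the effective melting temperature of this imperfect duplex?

Primer base counts: A=4, T=3, G=5, C=7 → A+T=7, G+C=12
Perfect-match Tm = 2(7) + 4(12) = 14 + 48 = 62°C
Mismatches (positions where the bases are not complementary): 1 (at position 12)
Effective Tm = 62 − 1×4 = 62 − 4 = 58°C

58°C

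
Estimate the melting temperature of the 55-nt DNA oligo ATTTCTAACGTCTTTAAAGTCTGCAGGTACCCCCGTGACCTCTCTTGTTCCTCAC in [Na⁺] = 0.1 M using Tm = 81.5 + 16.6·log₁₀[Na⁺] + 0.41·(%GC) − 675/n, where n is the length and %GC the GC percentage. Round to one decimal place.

72.0°C

Length n = 55. Counting bases: T=19, G=8, C=18, A=10
G+C = 26, so %GC = 26/55 × 100 = 47.273%
Salt term: 16.6 × (-1) = -16.6
GC term: 0.41 × 47.273 = 19.382; length term: −675/55 = −12.273
Tm = 81.5 + (-16.6) + 19.382 − 12.273 = 72.009 → 72.0°C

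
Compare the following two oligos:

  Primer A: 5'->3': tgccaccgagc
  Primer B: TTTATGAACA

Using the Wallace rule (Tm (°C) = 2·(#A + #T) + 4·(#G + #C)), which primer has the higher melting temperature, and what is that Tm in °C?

Primer A, 38°C

Primer A: A+T=3, G+C=8 → Tm = 2(3)+4(8) = 38°C
Primer B: A+T=8, G+C=2 → Tm = 2(8)+4(2) = 24°C
38°C vs 24°C → primer A is higher.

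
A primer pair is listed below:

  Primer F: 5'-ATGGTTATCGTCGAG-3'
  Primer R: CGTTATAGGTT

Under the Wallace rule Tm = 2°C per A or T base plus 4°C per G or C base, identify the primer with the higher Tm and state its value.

Primer F: A+T=8, G+C=7 → Tm = 2(8)+4(7) = 44°C
Primer R: A+T=7, G+C=4 → Tm = 2(7)+4(4) = 30°C
44°C vs 30°C → primer F is higher.

Primer F, 44°C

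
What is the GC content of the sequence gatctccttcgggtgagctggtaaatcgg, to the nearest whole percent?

55%

Base counts: G=10, C=6, T=8, A=5
G+C = 10 + 6 = 16 out of 29 bases
%GC = 16/29 × 100 = 55.17% ≈ 55%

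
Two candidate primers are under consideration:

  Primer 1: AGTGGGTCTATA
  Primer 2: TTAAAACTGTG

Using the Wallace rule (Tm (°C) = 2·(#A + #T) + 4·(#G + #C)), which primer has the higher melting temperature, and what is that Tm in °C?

Primer 1, 34°C

Primer 1: A+T=7, G+C=5 → Tm = 2(7)+4(5) = 34°C
Primer 2: A+T=8, G+C=3 → Tm = 2(8)+4(3) = 28°C
34°C vs 28°C → primer 1 is higher.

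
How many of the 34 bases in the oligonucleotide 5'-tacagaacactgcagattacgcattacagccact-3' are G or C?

Counting bases: T=7, C=10, G=5, A=12
G+C = 5 + 10 = 15

15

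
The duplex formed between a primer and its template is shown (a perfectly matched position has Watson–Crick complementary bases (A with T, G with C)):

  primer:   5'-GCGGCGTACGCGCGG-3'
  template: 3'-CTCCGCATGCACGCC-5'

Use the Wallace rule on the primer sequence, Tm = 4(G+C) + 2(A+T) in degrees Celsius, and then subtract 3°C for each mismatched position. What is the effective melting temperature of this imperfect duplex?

Primer base counts: A=1, T=1, G=8, C=5 → A+T=2, G+C=13
Perfect-match Tm = 2(2) + 4(13) = 4 + 52 = 56°C
Mismatches (positions where the bases are not complementary): 2 (at positions 2, 11)
Effective Tm = 56 − 2×3 = 56 − 6 = 50°C

50°C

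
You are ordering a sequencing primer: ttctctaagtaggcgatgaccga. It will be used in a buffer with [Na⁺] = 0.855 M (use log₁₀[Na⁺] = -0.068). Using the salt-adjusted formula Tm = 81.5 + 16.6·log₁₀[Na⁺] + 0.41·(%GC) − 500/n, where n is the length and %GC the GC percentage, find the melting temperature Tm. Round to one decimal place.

Length n = 23. Counting bases: G=6, C=5, A=6, T=6
G+C = 11, so %GC = 11/23 × 100 = 47.826%
Salt term: 16.6 × (-0.068) = -1.129
GC term: 0.41 × 47.826 = 19.609; length term: −500/23 = −21.739
Tm = 81.5 + (-1.129) + 19.609 − 21.739 = 78.241 → 78.2°C

78.2°C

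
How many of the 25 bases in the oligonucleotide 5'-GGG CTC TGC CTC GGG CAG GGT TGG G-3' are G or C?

Scanning the sequence gives T=5, G=13, A=1, C=6.
Total G or C: 13 + 6 = 19

19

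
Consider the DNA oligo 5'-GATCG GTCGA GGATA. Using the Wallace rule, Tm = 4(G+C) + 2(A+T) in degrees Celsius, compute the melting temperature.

Scanning the sequence gives C=2, T=3, G=6, A=4.
A+T = 7, G+C = 8
Tm = 4·8 + 2·7 = 32 + 14 = 46°C

46°C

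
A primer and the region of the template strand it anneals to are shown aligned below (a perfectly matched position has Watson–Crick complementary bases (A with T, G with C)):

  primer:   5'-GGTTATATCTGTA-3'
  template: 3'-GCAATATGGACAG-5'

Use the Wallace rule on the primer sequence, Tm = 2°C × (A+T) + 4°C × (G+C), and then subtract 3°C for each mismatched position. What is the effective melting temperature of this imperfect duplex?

Primer base counts: A=3, T=6, G=3, C=1 → A+T=9, G+C=4
Perfect-match Tm = 2(9) + 4(4) = 18 + 16 = 34°C
Mismatches (positions where the bases are not complementary): 3 (at positions 1, 8, 13)
Effective Tm = 34 − 3×3 = 34 − 9 = 25°C

25°C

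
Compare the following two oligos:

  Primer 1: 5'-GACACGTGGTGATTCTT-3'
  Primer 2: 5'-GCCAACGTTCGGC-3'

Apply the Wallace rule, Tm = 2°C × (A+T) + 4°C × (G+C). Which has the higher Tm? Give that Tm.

Primer 1, 50°C

Primer 1: A+T=9, G+C=8 → Tm = 2(9)+4(8) = 50°C
Primer 2: A+T=4, G+C=9 → Tm = 2(4)+4(9) = 44°C
50°C vs 44°C → primer 1 is higher.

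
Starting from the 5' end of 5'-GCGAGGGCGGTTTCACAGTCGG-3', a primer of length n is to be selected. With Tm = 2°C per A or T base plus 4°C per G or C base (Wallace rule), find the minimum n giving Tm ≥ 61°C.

n = 19

First 18 bases: GCGAGGGCGGTTTCACAG → Tm = 60°C (< 61°C)
First 19 bases: GCGAGGGCGGTTTCACAGT → Tm = 62°C (≥ 61°C)
Since every base adds ≥2°C, Tm only increases with n, so the threshold is first crossed at n = 19.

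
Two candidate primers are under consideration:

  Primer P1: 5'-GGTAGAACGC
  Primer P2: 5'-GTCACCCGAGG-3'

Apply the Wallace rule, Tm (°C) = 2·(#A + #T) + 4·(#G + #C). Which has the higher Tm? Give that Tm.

Primer P1: A+T=4, G+C=6 → Tm = 2(4)+4(6) = 32°C
Primer P2: A+T=3, G+C=8 → Tm = 2(3)+4(8) = 38°C
32°C vs 38°C → primer P2 is higher.

Primer P2, 38°C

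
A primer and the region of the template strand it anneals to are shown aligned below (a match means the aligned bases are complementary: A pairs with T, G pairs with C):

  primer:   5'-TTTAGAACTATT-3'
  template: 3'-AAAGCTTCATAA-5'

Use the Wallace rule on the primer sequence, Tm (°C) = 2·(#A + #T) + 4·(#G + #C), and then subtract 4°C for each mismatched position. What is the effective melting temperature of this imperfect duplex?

Primer base counts: A=4, T=6, G=1, C=1 → A+T=10, G+C=2
Perfect-match Tm = 2(10) + 4(2) = 20 + 8 = 28°C
Mismatches (positions where the bases are not complementary): 2 (at positions 4, 8)
Effective Tm = 28 − 2×4 = 28 − 8 = 20°C

20°C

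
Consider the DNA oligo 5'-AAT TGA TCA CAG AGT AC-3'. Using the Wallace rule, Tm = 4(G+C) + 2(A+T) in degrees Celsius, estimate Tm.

Base counts: G=3, T=4, A=7, C=3
AT pairs contribute 11, GC pairs contribute 6.
Tm = 2×11 + 4×6 = 46°C

46°C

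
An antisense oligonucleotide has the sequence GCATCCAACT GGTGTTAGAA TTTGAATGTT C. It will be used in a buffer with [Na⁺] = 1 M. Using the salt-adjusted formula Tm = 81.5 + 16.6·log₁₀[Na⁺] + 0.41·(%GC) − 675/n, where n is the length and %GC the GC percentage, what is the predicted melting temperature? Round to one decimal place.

75.6°C

Length n = 31. C=5, T=11, A=8, G=7
G+C = 12, so %GC = 12/31 × 100 = 38.71%
Salt term: 16.6 × (0) = 0
GC term: 0.41 × 38.71 = 15.871; length term: −675/31 = −21.774
Tm = 81.5 + (0) + 15.871 − 21.774 = 75.597 → 75.6°C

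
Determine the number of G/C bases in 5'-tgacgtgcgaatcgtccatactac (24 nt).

Scanning the sequence gives G=5, A=6, T=6, C=7.
G+C = 5 + 7 = 12

12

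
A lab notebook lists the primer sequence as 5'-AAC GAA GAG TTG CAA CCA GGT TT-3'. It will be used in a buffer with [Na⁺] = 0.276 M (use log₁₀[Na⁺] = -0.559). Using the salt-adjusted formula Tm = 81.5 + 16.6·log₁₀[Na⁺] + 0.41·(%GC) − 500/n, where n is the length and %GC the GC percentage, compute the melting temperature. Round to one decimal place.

68.3°C

Length n = 23. Scanning the sequence gives G=6, A=8, C=4, T=5.
G+C = 10, so %GC = 10/23 × 100 = 43.478%
Salt term: 16.6 × (-0.559) = -9.279
GC term: 0.41 × 43.478 = 17.826; length term: −500/23 = −21.739
Tm = 81.5 + (-9.279) + 17.826 − 21.739 = 68.308 → 68.3°C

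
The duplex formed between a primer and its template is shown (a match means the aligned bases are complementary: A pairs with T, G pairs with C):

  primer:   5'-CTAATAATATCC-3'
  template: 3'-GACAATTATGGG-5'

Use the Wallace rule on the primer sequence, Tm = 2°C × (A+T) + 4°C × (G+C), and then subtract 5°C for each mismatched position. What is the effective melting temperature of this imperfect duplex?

Primer base counts: A=5, T=4, G=0, C=3 → A+T=9, G+C=3
Perfect-match Tm = 2(9) + 4(3) = 18 + 12 = 30°C
Mismatches (positions where the bases are not complementary): 3 (at positions 3, 4, 10)
Effective Tm = 30 − 3×5 = 30 − 15 = 15°C

15°C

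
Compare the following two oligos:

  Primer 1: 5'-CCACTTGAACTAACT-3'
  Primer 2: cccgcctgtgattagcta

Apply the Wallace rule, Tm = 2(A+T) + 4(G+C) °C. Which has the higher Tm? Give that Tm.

Primer 2, 56°C

Primer 1: A+T=9, G+C=6 → Tm = 2(9)+4(6) = 42°C
Primer 2: A+T=8, G+C=10 → Tm = 2(8)+4(10) = 56°C
42°C vs 56°C → primer 2 is higher.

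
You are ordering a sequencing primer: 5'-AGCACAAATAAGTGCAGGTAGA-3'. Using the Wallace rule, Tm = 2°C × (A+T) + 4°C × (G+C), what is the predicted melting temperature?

Base counts: C=3, A=10, T=3, G=6
A+T = 13, G+C = 9
Tm = 4·9 + 2·13 = 36 + 26 = 62°C

62°C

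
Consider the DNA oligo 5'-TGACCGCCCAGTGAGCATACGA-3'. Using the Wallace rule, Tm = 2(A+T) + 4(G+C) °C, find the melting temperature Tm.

70°C

Counting bases: A=6, C=7, G=6, T=3
So N_AT = 9 and N_GC = 13.
Tm = 4·13 + 2·9 = 52 + 18 = 70°C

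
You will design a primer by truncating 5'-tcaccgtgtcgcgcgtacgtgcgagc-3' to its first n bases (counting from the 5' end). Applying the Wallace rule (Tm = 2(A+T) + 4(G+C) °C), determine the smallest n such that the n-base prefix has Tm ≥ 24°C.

n = 8

First 7 bases: TCACCGT → Tm = 22°C (< 24°C)
First 8 bases: TCACCGTG → Tm = 26°C (≥ 24°C)
Since every base adds ≥2°C, Tm only increases with n, so the threshold is first crossed at n = 8.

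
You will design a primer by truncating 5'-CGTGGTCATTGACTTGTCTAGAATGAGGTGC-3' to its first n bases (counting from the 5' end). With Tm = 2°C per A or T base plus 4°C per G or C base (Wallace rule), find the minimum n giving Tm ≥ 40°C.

n = 13

First 12 bases: CGTGGTCATTGA → Tm = 36°C (< 40°C)
First 13 bases: CGTGGTCATTGAC → Tm = 40°C (≥ 40°C)
Each additional base adds 2°C (A/T) or 4°C (G/C), so Tm is non-decreasing in n; n = 13 is the first length to reach 40°C.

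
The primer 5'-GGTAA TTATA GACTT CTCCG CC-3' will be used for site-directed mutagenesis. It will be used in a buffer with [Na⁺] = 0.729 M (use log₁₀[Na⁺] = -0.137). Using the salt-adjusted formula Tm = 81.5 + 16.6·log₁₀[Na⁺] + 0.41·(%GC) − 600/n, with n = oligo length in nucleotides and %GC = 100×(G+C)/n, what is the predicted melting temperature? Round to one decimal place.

70.6°C

Length n = 22. Counting bases: A=5, C=6, G=4, T=7
G+C = 10, so %GC = 10/22 × 100 = 45.455%
Salt term: 16.6 × (-0.137) = -2.274
GC term: 0.41 × 45.455 = 18.637; length term: −600/22 = −27.273
Tm = 81.5 + (-2.274) + 18.637 − 27.273 = 70.59 → 70.6°C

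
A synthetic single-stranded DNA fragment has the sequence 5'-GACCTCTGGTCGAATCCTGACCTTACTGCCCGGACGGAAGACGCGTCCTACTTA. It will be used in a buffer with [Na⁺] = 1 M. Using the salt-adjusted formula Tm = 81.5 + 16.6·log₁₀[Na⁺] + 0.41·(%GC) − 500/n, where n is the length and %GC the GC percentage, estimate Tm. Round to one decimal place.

Length n = 54. A=11, G=13, T=12, C=18
G+C = 31, so %GC = 31/54 × 100 = 57.407%
Salt term: 16.6 × (0) = 0
GC term: 0.41 × 57.407 = 23.537; length term: −500/54 = −9.259
Tm = 81.5 + (0) + 23.537 − 9.259 = 95.778 → 95.8°C

95.8°C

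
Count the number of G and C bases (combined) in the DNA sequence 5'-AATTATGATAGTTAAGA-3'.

3

Scanning the sequence gives C=0, A=8, T=6, G=3.
G+C = 3 + 0 = 3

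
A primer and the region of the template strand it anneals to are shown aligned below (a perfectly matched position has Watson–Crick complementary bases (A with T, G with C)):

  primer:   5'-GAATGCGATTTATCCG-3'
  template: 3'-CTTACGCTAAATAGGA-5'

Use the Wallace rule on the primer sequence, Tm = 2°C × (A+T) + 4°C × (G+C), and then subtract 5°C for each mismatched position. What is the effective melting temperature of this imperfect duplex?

Primer base counts: A=4, T=5, G=4, C=3 → A+T=9, G+C=7
Perfect-match Tm = 2(9) + 4(7) = 18 + 28 = 46°C
Mismatches (positions where the bases are not complementary): 1 (at position 16)
Effective Tm = 46 − 1×5 = 46 − 5 = 41°C

41°C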